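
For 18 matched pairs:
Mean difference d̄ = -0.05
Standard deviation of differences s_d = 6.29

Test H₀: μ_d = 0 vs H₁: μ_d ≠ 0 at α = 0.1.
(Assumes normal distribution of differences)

df = n - 1 = 17
SE = s_d/√n = 6.29/√18 = 1.4826
t = d̄/SE = -0.05/1.4826 = -0.0337
Critical value: t_{0.05,17} = ±1.740
p-value ≈ 0.9735
Decision: fail to reject H₀

Answer: t = -0.0337, fail to reject H₀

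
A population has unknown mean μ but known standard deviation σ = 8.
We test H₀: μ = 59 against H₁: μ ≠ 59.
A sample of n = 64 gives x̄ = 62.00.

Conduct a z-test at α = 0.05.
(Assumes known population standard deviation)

Standard error: SE = σ/√n = 8/√64 = 1.0000
z-statistic: z = (x̄ - μ₀)/SE = (62.00 - 59)/1.0000 = 3.0000
Critical value: ±1.960
p-value = 0.0027
Decision: reject H₀

Answer: z = 3.0000, reject H₀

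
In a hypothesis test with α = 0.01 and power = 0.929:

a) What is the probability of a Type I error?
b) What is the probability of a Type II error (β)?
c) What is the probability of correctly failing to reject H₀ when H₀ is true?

Answer: a) 0.01, b) 0.071, c) 0.99

Derivation:
a) Type I error probability = α = 0.01
b) Power = P(reject H₀ | H₁ true) = 1 - β = 0.929, so Type II error probability = β = 1 - Power = 0.071
c) P(fail to reject H₀ | H₀ true) = 1 - α = 0.99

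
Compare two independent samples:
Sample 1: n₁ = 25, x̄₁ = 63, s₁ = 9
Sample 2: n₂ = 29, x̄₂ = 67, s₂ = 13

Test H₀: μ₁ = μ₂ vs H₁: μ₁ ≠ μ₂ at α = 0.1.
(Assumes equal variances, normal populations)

Pooled variance: s²_p = [24×9² + 28×13²]/(52) = 128.3846
s_p = 11.3307
SE = s_p×√(1/n₁ + 1/n₂) = 11.3307×√(1/25 + 1/29) = 3.0923
t = (x̄₁ - x̄₂)/SE = (63 - 67)/3.0923 = -1.2935
df = 52, t-critical = ±1.675
Decision: fail to reject H₀

Answer: t = -1.2935, fail to reject H₀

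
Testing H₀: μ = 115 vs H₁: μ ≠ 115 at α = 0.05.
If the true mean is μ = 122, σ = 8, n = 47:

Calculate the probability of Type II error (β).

SE = σ/√n = 8/√47 = 1.1669
Critical values: μ₀ ± z_0.025×SE = 115 ± 1.960×1.1669
Acceptance region: (112.7129, 117.2871)
Under H₁ (μ = 122): z_high = (117.2871 - 122)/1.1669 = -4.0388, z_low = (112.7129 - 122)/1.1669 = -7.9588
β = P(not reject | H₁) = Φ(-4.0388) - Φ(-7.9588) ≈ 0.0000

Answer: β ≈ 0.0000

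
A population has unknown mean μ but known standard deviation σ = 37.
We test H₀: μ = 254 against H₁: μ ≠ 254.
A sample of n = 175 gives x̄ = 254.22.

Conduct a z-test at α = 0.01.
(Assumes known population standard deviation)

Answer: z = 0.0787, fail to reject H₀

Derivation:
Standard error: SE = σ/√n = 37/√175 = 2.7969
z-statistic: z = (x̄ - μ₀)/SE = (254.22 - 254)/2.7969 = 0.0787
Critical value: ±2.576
p-value = 0.9373
Decision: fail to reject H₀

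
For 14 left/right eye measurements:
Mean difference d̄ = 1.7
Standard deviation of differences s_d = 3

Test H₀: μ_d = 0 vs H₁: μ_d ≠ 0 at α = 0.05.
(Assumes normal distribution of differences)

df = n - 1 = 13
SE = s_d/√n = 3/√14 = 0.8018
t = d̄/SE = 1.7/0.8018 = 2.1202
Critical value: t_{0.025,13} = ±2.160
p-value ≈ 0.0538
Decision: fail to reject H₀

Answer: t = 2.1202, fail to reject H₀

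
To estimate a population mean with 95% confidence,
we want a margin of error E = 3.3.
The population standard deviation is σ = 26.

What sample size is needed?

z_0.025 = 1.960
n = (z×σ/E)² = (1.960×26/3.3)²
n = 238.4685
Round up: n = 239

Answer: n = 239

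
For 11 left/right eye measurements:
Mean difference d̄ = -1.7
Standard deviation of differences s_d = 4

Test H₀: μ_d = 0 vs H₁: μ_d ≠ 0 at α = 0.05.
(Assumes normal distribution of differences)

Answer: t = -1.4096, fail to reject H₀

Derivation:
df = n - 1 = 10
SE = s_d/√n = 4/√11 = 1.2060
t = d̄/SE = -1.7/1.2060 = -1.4096
Critical value: t_{0.025,10} = ±2.228
p-value ≈ 0.1890
Decision: fail to reject H₀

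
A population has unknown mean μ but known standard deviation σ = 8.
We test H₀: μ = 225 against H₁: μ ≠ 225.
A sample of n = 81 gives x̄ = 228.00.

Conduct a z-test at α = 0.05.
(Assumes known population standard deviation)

Standard error: SE = σ/√n = 8/√81 = 0.8889
z-statistic: z = (x̄ - μ₀)/SE = (228.00 - 225)/0.8889 = 3.3750
Critical value: ±1.960
p-value = 0.0007
Decision: reject H₀

Answer: z = 3.3750, reject H₀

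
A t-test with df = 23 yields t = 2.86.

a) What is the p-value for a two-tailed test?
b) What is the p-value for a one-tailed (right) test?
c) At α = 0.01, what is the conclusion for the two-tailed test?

Answer: a) 0.0089, b) 0.0044, c) reject H₀

Derivation:
Using t-distribution with df = 23:
a) Two-tailed: p = 2×P(T > 2.86) = 0.0089
b) One-tailed: p = P(T > 2.86) = 0.0044
c) 0.0089 < 0.01, reject H₀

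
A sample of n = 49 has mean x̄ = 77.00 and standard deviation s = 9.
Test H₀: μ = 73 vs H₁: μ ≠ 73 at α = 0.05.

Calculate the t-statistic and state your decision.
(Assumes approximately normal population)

df = n - 1 = 48
SE = s/√n = 9/√49 = 1.2857
t = (x̄ - μ₀)/SE = (77.00 - 73)/1.2857 = 3.1111
Critical value: t_{0.025,48} = ±2.011
p-value ≈ 0.0031
Decision: reject H₀

Answer: t = 3.1111, reject H₀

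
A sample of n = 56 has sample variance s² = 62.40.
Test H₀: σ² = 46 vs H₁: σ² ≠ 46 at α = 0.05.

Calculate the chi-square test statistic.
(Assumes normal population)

Answer: χ² = 74.6087, fail to reject H₀

Derivation:
df = n - 1 = 55
χ² = (n-1)s²/σ₀² = 55×62.40/46 = 74.6087
Critical values: χ²_{0.975,55} = 36.398, χ²_{0.025,55} = 77.380
Rejection region: χ² < 36.398 or χ² > 77.380
Decision: fail to reject H₀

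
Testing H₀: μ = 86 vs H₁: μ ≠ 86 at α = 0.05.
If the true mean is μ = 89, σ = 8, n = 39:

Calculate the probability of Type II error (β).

Answer: β ≈ 0.3513

Derivation:
SE = σ/√n = 8/√39 = 1.2810
Critical values: μ₀ ± z_0.025×SE = 86 ± 1.960×1.2810
Acceptance region: (83.4892, 88.5108)
Under H₁ (μ = 89): z_high = (88.5108 - 89)/1.2810 = -0.3819, z_low = (83.4892 - 89)/1.2810 = -4.3020
β = P(not reject | H₁) = Φ(-0.3819) - Φ(-4.3020) ≈ 0.3513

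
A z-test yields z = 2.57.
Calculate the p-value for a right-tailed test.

For z = 2.57:
p = P(Z > 2.57) = 1 - Φ(2.57) = 0.0051

Answer: p-value ≈ 0.0051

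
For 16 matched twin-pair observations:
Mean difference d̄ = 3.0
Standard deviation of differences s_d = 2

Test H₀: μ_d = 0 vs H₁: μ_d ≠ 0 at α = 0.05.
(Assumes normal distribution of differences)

df = n - 1 = 15
SE = s_d/√n = 2/√16 = 0.5000
t = d̄/SE = 3.0/0.5000 = 6.0000
Critical value: t_{0.025,15} = ±2.131
p-value < 0.0001
Decision: reject H₀

Answer: t = 6.0000, reject H₀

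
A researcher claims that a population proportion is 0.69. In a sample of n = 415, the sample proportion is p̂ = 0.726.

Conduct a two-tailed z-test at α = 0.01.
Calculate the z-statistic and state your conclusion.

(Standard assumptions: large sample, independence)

H₀: p = 0.69, H₁: p ≠ 0.69
Standard error: SE = √(p₀(1-p₀)/n) = √(0.69×0.31/415) = 0.022703
z-statistic: z = (p̂ - p₀)/SE = (0.726 - 0.69)/0.022703 = 1.5857
Critical value: z_0.005 = ±2.576
p-value = 0.1128
Decision: fail to reject H₀ at α = 0.01

Answer: z = 1.5857, fail to reject H₀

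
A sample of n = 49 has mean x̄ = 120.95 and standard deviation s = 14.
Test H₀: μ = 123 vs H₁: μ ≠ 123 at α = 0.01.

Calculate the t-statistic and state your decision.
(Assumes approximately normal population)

Answer: t = -1.0250, fail to reject H₀

Derivation:
df = n - 1 = 48
SE = s/√n = 14/√49 = 2.0000
t = (x̄ - μ₀)/SE = (120.95 - 123)/2.0000 = -1.0250
Critical value: t_{0.005,48} = ±2.682
p-value ≈ 0.3105
Decision: fail to reject H₀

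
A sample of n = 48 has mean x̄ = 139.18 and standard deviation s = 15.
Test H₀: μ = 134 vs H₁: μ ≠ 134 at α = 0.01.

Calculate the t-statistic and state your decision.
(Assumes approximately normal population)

Answer: t = 2.3925, fail to reject H₀

Derivation:
df = n - 1 = 47
SE = s/√n = 15/√48 = 2.1651
t = (x̄ - μ₀)/SE = (139.18 - 134)/2.1651 = 2.3925
Critical value: t_{0.005,47} = ±2.685
p-value ≈ 0.0208
Decision: fail to reject H₀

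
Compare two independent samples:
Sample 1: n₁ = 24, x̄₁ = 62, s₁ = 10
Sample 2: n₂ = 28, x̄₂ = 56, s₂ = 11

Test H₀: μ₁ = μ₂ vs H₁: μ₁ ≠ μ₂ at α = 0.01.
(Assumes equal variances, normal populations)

Pooled variance: s²_p = [23×10² + 27×11²]/(50) = 111.3400
s_p = 10.5518
SE = s_p×√(1/n₁ + 1/n₂) = 10.5518×√(1/24 + 1/28) = 2.9352
t = (x̄₁ - x̄₂)/SE = (62 - 56)/2.9352 = 2.0442
df = 50, t-critical = ±2.678
Decision: fail to reject H₀

Answer: t = 2.0442, fail to reject H₀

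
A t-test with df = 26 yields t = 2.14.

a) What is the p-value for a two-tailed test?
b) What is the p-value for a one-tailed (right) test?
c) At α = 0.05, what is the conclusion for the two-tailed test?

Answer: a) 0.0419, b) 0.0210, c) reject H₀

Derivation:
Using t-distribution with df = 26:
a) Two-tailed: p = 2×P(T > 2.14) = 0.0419
b) One-tailed: p = P(T > 2.14) = 0.0210
c) 0.0419 < 0.05, reject H₀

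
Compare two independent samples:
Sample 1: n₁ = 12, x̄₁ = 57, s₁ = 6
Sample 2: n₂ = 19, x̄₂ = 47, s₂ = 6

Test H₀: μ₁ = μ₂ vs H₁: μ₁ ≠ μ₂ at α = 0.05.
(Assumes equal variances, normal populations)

Answer: t = 4.5200, reject H₀

Derivation:
Pooled variance: s²_p = [11×6² + 18×6²]/(29) = 36.0000
s_p = 6.0000
SE = s_p×√(1/n₁ + 1/n₂) = 6.0000×√(1/12 + 1/19) = 2.2124
t = (x̄₁ - x̄₂)/SE = (57 - 47)/2.2124 = 4.5200
df = 29, t-critical = ±2.045
Decision: reject H₀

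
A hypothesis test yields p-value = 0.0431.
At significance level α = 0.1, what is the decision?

Answer: reject H₀

Derivation:
Compare p-value to α:
0.0431 < 0.1
Decision: reject H₀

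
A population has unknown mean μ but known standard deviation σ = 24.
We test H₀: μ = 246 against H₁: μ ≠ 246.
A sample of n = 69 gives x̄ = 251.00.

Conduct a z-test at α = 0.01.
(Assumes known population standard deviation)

Answer: z = 1.7305, fail to reject H₀

Derivation:
Standard error: SE = σ/√n = 24/√69 = 2.8893
z-statistic: z = (x̄ - μ₀)/SE = (251.00 - 246)/2.8893 = 1.7305
Critical value: ±2.576
p-value = 0.0835
Decision: fail to reject H₀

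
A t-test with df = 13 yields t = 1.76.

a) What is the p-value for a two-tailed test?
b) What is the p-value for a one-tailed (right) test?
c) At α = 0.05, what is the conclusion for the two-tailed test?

Answer: a) 0.1019, b) 0.0510, c) fail to reject H₀

Derivation:
Using t-distribution with df = 13:
a) Two-tailed: p = 2×P(T > 1.76) = 0.1019
b) One-tailed: p = P(T > 1.76) = 0.0510
c) 0.1019 ≥ 0.05, fail to reject H₀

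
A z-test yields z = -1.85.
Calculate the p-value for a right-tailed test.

For z = -1.85:
p = P(Z > -1.85) = 1 - Φ(-1.85) = 0.9678

Answer: p-value ≈ 0.9678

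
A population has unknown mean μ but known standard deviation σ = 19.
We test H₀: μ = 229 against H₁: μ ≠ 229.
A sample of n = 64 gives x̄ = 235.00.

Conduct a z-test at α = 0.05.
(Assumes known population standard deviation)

Answer: z = 2.5263, reject H₀

Derivation:
Standard error: SE = σ/√n = 19/√64 = 2.3750
z-statistic: z = (x̄ - μ₀)/SE = (235.00 - 229)/2.3750 = 2.5263
Critical value: ±1.960
p-value = 0.0115
Decision: reject H₀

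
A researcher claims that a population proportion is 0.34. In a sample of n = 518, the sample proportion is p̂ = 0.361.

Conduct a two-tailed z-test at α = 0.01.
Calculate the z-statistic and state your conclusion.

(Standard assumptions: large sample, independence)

Answer: z = 1.0089, fail to reject H₀

Derivation:
H₀: p = 0.34, H₁: p ≠ 0.34
Standard error: SE = √(p₀(1-p₀)/n) = √(0.34×0.66/518) = 0.020814
z-statistic: z = (p̂ - p₀)/SE = (0.361 - 0.34)/0.020814 = 1.0089
Critical value: z_0.005 = ±2.576
p-value = 0.3130
Decision: fail to reject H₀ at α = 0.01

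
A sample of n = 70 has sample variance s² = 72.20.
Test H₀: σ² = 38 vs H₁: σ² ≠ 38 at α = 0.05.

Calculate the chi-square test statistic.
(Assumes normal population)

Answer: χ² = 131.1000, reject H₀

Derivation:
df = n - 1 = 69
χ² = (n-1)s²/σ₀² = 69×72.20/38 = 131.1000
Critical values: χ²_{0.975,69} = 47.924, χ²_{0.025,69} = 93.856
Rejection region: χ² < 47.924 or χ² > 93.856
Decision: reject H₀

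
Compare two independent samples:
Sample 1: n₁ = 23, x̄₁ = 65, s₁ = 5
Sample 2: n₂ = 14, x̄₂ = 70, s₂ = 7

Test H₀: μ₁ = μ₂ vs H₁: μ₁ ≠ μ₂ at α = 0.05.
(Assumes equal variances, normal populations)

Pooled variance: s²_p = [22×5² + 13×7²]/(35) = 33.9143
s_p = 5.8236
SE = s_p×√(1/n₁ + 1/n₂) = 5.8236×√(1/23 + 1/14) = 1.9741
t = (x̄₁ - x̄₂)/SE = (65 - 70)/1.9741 = -2.5328
df = 35, t-critical = ±2.030
Decision: reject H₀

Answer: t = -2.5328, reject H₀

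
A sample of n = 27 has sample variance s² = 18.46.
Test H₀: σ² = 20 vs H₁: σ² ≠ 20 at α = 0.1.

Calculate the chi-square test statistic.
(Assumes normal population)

Answer: χ² = 23.9980, fail to reject H₀

Derivation:
df = n - 1 = 26
χ² = (n-1)s²/σ₀² = 26×18.46/20 = 23.9980
Critical values: χ²_{0.95,26} = 15.379, χ²_{0.05,26} = 38.885
Rejection region: χ² < 15.379 or χ² > 38.885
Decision: fail to reject H₀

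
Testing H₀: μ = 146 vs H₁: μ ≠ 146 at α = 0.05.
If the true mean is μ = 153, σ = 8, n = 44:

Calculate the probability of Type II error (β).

Answer: β ≈ 0.0001

Derivation:
SE = σ/√n = 8/√44 = 1.2060
Critical values: μ₀ ± z_0.025×SE = 146 ± 1.960×1.2060
Acceptance region: (143.6362, 148.3638)
Under H₁ (μ = 153): z_high = (148.3638 - 153)/1.2060 = -3.8443, z_low = (143.6362 - 153)/1.2060 = -7.7643
β = P(not reject | H₁) = Φ(-3.8443) - Φ(-7.7643) ≈ 0.0001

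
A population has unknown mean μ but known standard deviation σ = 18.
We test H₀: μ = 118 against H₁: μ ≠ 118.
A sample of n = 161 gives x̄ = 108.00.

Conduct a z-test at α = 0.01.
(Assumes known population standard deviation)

Standard error: SE = σ/√n = 18/√161 = 1.4186
z-statistic: z = (x̄ - μ₀)/SE = (108.00 - 118)/1.4186 = -7.0492
Critical value: ±2.576
p-value < 0.0001
Decision: reject H₀

Answer: z = -7.0492, reject H₀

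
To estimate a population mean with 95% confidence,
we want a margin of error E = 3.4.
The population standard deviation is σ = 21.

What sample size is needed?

z_0.025 = 1.960
n = (z×σ/E)² = (1.960×21/3.4)²
n = 146.5524
Round up: n = 147

Answer: n = 147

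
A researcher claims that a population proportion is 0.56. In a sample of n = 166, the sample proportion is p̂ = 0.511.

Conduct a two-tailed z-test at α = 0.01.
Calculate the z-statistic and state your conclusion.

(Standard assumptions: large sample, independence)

Answer: z = -1.2718, fail to reject H₀

Derivation:
H₀: p = 0.56, H₁: p ≠ 0.56
Standard error: SE = √(p₀(1-p₀)/n) = √(0.56×0.44/166) = 0.038527
z-statistic: z = (p̂ - p₀)/SE = (0.511 - 0.56)/0.038527 = -1.2718
Critical value: z_0.005 = ±2.576
p-value = 0.2034
Decision: fail to reject H₀ at α = 0.01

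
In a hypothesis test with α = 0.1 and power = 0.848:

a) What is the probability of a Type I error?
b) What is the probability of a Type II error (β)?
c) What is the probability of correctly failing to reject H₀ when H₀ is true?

Answer: a) 0.1, b) 0.152, c) 0.9

Derivation:
a) Type I error probability = α = 0.1
b) Power = P(reject H₀ | H₁ true) = 1 - β = 0.848, so Type II error probability = β = 1 - Power = 0.152
c) P(fail to reject H₀ | H₀ true) = 1 - α = 0.9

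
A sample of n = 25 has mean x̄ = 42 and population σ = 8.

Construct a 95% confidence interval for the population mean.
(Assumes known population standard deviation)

Confidence level: 95%, α = 0.05
z_0.025 = 1.960
SE = σ/√n = 8/√25 = 1.6000
Margin of error = 1.960 × 1.6000 = 3.1360
CI: x̄ ± margin = 42 ± 3.1360
CI: (38.8640, 45.1360)

Answer: (38.8640, 45.1360)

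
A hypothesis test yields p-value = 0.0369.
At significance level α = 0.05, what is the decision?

Compare p-value to α:
0.0369 < 0.05
Decision: reject H₀

Answer: reject H₀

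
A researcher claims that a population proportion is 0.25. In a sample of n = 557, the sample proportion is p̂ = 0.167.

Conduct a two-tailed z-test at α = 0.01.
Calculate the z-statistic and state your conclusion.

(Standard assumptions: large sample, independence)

H₀: p = 0.25, H₁: p ≠ 0.25
Standard error: SE = √(p₀(1-p₀)/n) = √(0.25×0.75/557) = 0.018347
z-statistic: z = (p̂ - p₀)/SE = (0.167 - 0.25)/0.018347 = -4.5239
Critical value: z_0.005 = ±2.576
p-value < 0.0001
Decision: reject H₀ at α = 0.01

Answer: z = -4.5239, reject H₀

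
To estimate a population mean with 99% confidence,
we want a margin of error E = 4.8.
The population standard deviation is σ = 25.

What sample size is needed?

z_0.005 = 2.576
n = (z×σ/E)² = (2.576×25/4.8)²
n = 180.0069
Round up: n = 181

Answer: n = 181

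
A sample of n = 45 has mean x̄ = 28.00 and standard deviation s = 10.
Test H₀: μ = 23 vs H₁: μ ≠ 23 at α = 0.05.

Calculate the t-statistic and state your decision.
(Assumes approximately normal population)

df = n - 1 = 44
SE = s/√n = 10/√45 = 1.4907
t = (x̄ - μ₀)/SE = (28.00 - 23)/1.4907 = 3.3541
Critical value: t_{0.025,44} = ±2.015
p-value ≈ 0.0016
Decision: reject H₀

Answer: t = 3.3541, reject H₀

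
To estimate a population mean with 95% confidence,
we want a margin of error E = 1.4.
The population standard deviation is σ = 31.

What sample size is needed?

z_0.025 = 1.960
n = (z×σ/E)² = (1.960×31/1.4)²
n = 1883.5600
Round up: n = 1884

Answer: n = 1884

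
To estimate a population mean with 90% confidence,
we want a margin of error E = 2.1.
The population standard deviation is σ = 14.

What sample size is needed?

z_0.05 = 1.645
n = (z×σ/E)² = (1.645×14/2.1)²
n = 120.2678
Round up: n = 121

Answer: n = 121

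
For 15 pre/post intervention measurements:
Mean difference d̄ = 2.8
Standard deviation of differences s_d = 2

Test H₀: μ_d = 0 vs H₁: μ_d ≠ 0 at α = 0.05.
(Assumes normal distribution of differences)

Answer: t = 5.4222, reject H₀

Derivation:
df = n - 1 = 14
SE = s_d/√n = 2/√15 = 0.5164
t = d̄/SE = 2.8/0.5164 = 5.4222
Critical value: t_{0.025,14} = ±2.145
p-value ≈ 0.0001
Decision: reject H₀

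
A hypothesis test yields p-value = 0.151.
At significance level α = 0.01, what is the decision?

Answer: fail to reject H₀

Derivation:
Compare p-value to α:
0.151 ≥ 0.01
Decision: fail to reject H₀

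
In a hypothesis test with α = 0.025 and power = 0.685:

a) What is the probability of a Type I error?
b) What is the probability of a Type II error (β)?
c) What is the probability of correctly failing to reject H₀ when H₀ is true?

Answer: a) 0.025, b) 0.315, c) 0.975

Derivation:
a) Type I error probability = α = 0.025
b) Power = P(reject H₀ | H₁ true) = 1 - β = 0.685, so Type II error probability = β = 1 - Power = 0.315
c) P(fail to reject H₀ | H₀ true) = 1 - α = 0.975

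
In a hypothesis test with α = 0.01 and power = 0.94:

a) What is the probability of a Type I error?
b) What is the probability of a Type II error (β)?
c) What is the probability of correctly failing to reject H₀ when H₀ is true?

a) Type I error probability = α = 0.01
b) Power = P(reject H₀ | H₁ true) = 1 - β = 0.94, so Type II error probability = β = 1 - Power = 0.06
c) P(fail to reject H₀ | H₀ true) = 1 - α = 0.99

Answer: a) 0.01, b) 0.06, c) 0.99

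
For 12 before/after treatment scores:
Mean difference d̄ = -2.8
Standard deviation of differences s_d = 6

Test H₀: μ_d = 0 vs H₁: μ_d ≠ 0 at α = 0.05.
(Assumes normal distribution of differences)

Answer: t = -1.6165, fail to reject H₀

Derivation:
df = n - 1 = 11
SE = s_d/√n = 6/√12 = 1.7321
t = d̄/SE = -2.8/1.7321 = -1.6165
Critical value: t_{0.025,11} = ±2.201
p-value ≈ 0.1343
Decision: fail to reject H₀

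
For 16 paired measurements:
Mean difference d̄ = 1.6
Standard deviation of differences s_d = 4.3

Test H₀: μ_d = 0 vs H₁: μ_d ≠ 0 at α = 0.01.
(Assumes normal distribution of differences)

df = n - 1 = 15
SE = s_d/√n = 4.3/√16 = 1.0750
t = d̄/SE = 1.6/1.0750 = 1.4884
Critical value: t_{0.005,15} = ±2.947
p-value ≈ 0.1574
Decision: fail to reject H₀

Answer: t = 1.4884, fail to reject H₀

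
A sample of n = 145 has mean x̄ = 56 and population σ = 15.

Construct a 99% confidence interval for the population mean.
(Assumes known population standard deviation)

Confidence level: 99%, α = 0.01
z_0.005 = 2.576
SE = σ/√n = 15/√145 = 1.2457
Margin of error = 2.576 × 1.2457 = 3.2089
CI: x̄ ± margin = 56 ± 3.2089
CI: (52.7911, 59.2089)

Answer: (52.7911, 59.2089)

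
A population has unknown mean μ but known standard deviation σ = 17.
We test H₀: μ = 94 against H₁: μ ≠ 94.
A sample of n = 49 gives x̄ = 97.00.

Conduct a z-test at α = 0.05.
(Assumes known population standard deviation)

Answer: z = 1.2353, fail to reject H₀

Derivation:
Standard error: SE = σ/√n = 17/√49 = 2.4286
z-statistic: z = (x̄ - μ₀)/SE = (97.00 - 94)/2.4286 = 1.2353
Critical value: ±1.960
p-value = 0.2167
Decision: fail to reject H₀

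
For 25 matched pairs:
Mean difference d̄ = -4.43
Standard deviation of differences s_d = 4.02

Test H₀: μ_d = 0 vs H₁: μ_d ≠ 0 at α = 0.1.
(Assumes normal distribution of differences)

df = n - 1 = 24
SE = s_d/√n = 4.02/√25 = 0.8040
t = d̄/SE = -4.43/0.8040 = -5.5100
Critical value: t_{0.05,24} = ±1.711
p-value < 0.0001
Decision: reject H₀

Answer: t = -5.5100, reject H₀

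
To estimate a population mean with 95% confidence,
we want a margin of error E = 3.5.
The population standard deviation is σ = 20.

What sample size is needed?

z_0.025 = 1.960
n = (z×σ/E)² = (1.960×20/3.5)²
n = 125.4400
Round up: n = 126

Answer: n = 126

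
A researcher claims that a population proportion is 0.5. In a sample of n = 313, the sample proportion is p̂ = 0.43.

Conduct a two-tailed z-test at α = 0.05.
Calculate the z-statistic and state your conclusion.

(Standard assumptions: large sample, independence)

Answer: z = -2.4768, reject H₀

Derivation:
H₀: p = 0.5, H₁: p ≠ 0.5
Standard error: SE = √(p₀(1-p₀)/n) = √(0.5×0.5/313) = 0.028262
z-statistic: z = (p̂ - p₀)/SE = (0.43 - 0.5)/0.028262 = -2.4768
Critical value: z_0.025 = ±1.960
p-value = 0.0133
Decision: reject H₀ at α = 0.05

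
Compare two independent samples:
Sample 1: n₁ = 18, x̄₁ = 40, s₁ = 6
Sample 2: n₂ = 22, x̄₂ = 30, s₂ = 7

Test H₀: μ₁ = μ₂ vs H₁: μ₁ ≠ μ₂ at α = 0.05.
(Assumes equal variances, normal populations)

Answer: t = 4.7879, reject H₀

Derivation:
Pooled variance: s²_p = [17×6² + 21×7²]/(38) = 43.1842
s_p = 6.5715
SE = s_p×√(1/n₁ + 1/n₂) = 6.5715×√(1/18 + 1/22) = 2.0886
t = (x̄₁ - x̄₂)/SE = (40 - 30)/2.0886 = 4.7879
df = 38, t-critical = ±2.024
Decision: reject H₀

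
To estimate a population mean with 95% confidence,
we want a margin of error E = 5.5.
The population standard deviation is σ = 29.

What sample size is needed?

Answer: n = 107

Derivation:
z_0.025 = 1.960
n = (z×σ/E)² = (1.960×29/5.5)²
n = 106.8028
Round up: n = 107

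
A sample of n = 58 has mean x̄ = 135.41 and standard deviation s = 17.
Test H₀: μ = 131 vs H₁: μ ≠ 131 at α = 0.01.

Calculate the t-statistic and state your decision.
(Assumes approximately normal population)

Answer: t = 1.9756, fail to reject H₀

Derivation:
df = n - 1 = 57
SE = s/√n = 17/√58 = 2.2322
t = (x̄ - μ₀)/SE = (135.41 - 131)/2.2322 = 1.9756
Critical value: t_{0.005,57} = ±2.665
p-value ≈ 0.0530
Decision: fail to reject H₀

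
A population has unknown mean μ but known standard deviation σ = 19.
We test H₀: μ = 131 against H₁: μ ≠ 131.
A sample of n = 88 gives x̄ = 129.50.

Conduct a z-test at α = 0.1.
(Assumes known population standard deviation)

Standard error: SE = σ/√n = 19/√88 = 2.0254
z-statistic: z = (x̄ - μ₀)/SE = (129.50 - 131)/2.0254 = -0.7406
Critical value: ±1.645
p-value = 0.4589
Decision: fail to reject H₀

Answer: z = -0.7406, fail to reject H₀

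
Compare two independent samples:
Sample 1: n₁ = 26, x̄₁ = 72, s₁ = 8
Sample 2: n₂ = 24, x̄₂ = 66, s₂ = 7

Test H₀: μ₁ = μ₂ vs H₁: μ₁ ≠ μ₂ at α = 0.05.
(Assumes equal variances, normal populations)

Answer: t = 2.8121, reject H₀

Derivation:
Pooled variance: s²_p = [25×8² + 23×7²]/(48) = 56.8125
s_p = 7.5374
SE = s_p×√(1/n₁ + 1/n₂) = 7.5374×√(1/26 + 1/24) = 2.1336
t = (x̄₁ - x̄₂)/SE = (72 - 66)/2.1336 = 2.8121
df = 48, t-critical = ±2.011
Decision: reject H₀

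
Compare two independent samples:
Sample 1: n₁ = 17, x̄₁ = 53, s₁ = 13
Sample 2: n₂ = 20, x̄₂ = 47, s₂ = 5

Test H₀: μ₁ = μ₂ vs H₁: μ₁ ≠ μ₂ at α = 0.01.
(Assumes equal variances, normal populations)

Answer: t = 1.9085, fail to reject H₀

Derivation:
Pooled variance: s²_p = [16×13² + 19×5²]/(35) = 90.8286
s_p = 9.5304
SE = s_p×√(1/n₁ + 1/n₂) = 9.5304×√(1/17 + 1/20) = 3.1439
t = (x̄₁ - x̄₂)/SE = (53 - 47)/3.1439 = 1.9085
df = 35, t-critical = ±2.724
Decision: fail to reject H₀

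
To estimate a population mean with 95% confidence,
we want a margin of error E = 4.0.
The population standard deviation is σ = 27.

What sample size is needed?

Answer: n = 176

Derivation:
z_0.025 = 1.960
n = (z×σ/E)² = (1.960×27/4.0)²
n = 175.0329
Round up: n = 176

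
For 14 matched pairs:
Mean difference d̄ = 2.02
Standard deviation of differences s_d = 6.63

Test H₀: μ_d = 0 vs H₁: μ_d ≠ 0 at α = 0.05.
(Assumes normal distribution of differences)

Answer: t = 1.1400, fail to reject H₀

Derivation:
df = n - 1 = 13
SE = s_d/√n = 6.63/√14 = 1.7719
t = d̄/SE = 2.02/1.7719 = 1.1400
Critical value: t_{0.025,13} = ±2.160
p-value ≈ 0.2749
Decision: fail to reject H₀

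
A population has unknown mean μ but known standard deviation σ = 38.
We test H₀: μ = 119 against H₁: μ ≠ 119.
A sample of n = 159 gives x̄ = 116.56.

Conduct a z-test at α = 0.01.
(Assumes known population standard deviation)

Standard error: SE = σ/√n = 38/√159 = 3.0136
z-statistic: z = (x̄ - μ₀)/SE = (116.56 - 119)/3.0136 = -0.8097
Critical value: ±2.576
p-value = 0.4181
Decision: fail to reject H₀

Answer: z = -0.8097, fail to reject H₀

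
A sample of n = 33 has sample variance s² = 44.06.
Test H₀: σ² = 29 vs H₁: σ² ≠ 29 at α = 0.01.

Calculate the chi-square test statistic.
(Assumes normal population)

df = n - 1 = 32
χ² = (n-1)s²/σ₀² = 32×44.06/29 = 48.6179
Critical values: χ²_{0.995,32} = 15.134, χ²_{0.005,32} = 56.328
Rejection region: χ² < 15.134 or χ² > 56.328
Decision: fail to reject H₀

Answer: χ² = 48.6179, fail to reject H₀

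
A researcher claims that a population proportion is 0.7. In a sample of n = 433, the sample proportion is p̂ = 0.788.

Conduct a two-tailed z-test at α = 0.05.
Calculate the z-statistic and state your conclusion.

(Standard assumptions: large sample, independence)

H₀: p = 0.7, H₁: p ≠ 0.7
Standard error: SE = √(p₀(1-p₀)/n) = √(0.7×0.3/433) = 0.022022
z-statistic: z = (p̂ - p₀)/SE = (0.788 - 0.7)/0.022022 = 3.9960
Critical value: z_0.025 = ±1.960
p-value = 0.0001
Decision: reject H₀ at α = 0.05

Answer: z = 3.9960, reject H₀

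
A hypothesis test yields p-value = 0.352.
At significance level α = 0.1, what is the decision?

Compare p-value to α:
0.352 ≥ 0.1
Decision: fail to reject H₀

Answer: fail to reject H₀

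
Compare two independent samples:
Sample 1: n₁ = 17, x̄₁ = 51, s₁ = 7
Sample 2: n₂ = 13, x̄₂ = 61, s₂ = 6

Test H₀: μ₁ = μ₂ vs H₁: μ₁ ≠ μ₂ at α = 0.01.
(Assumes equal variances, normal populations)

Pooled variance: s²_p = [16×7² + 12×6²]/(28) = 43.4286
s_p = 6.5900
SE = s_p×√(1/n₁ + 1/n₂) = 6.5900×√(1/17 + 1/13) = 2.4280
t = (x̄₁ - x̄₂)/SE = (51 - 61)/2.4280 = -4.1186
df = 28, t-critical = ±2.763
Decision: reject H₀

Answer: t = -4.1186, reject H₀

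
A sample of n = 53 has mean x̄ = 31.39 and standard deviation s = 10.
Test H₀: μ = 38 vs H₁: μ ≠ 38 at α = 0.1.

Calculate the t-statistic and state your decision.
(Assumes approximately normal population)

Answer: t = -4.8122, reject H₀

Derivation:
df = n - 1 = 52
SE = s/√n = 10/√53 = 1.3736
t = (x̄ - μ₀)/SE = (31.39 - 38)/1.3736 = -4.8122
Critical value: t_{0.05,52} = ±1.675
p-value < 0.0001
Decision: reject H₀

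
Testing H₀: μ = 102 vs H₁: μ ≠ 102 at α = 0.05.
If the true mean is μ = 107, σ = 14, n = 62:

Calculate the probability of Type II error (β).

SE = σ/√n = 14/√62 = 1.7780
Critical values: μ₀ ± z_0.025×SE = 102 ± 1.960×1.7780
Acceptance region: (98.5151, 105.4849)
Under H₁ (μ = 107): z_high = (105.4849 - 107)/1.7780 = -0.8521, z_low = (98.5151 - 107)/1.7780 = -4.7722
β = P(not reject | H₁) = Φ(-0.8521) - Φ(-4.7722) ≈ 0.1971

Answer: β ≈ 0.1971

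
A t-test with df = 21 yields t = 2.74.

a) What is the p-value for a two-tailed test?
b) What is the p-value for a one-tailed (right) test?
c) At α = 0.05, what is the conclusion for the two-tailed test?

Answer: a) 0.0123, b) 0.0061, c) reject H₀

Derivation:
Using t-distribution with df = 21:
a) Two-tailed: p = 2×P(T > 2.74) = 0.0123
b) One-tailed: p = P(T > 2.74) = 0.0061
c) 0.0123 < 0.05, reject H₀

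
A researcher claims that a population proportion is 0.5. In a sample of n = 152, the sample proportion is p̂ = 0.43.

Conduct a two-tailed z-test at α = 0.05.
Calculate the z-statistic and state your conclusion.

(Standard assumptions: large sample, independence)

Answer: z = -1.7261, fail to reject H₀

Derivation:
H₀: p = 0.5, H₁: p ≠ 0.5
Standard error: SE = √(p₀(1-p₀)/n) = √(0.5×0.5/152) = 0.040555
z-statistic: z = (p̂ - p₀)/SE = (0.43 - 0.5)/0.040555 = -1.7261
Critical value: z_0.025 = ±1.960
p-value = 0.0843
Decision: fail to reject H₀ at α = 0.05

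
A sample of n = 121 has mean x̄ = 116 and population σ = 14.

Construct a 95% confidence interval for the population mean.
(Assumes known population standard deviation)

Answer: (113.5055, 118.4945)

Derivation:
Confidence level: 95%, α = 0.05
z_0.025 = 1.960
SE = σ/√n = 14/√121 = 1.2727
Margin of error = 1.960 × 1.2727 = 2.4945
CI: x̄ ± margin = 116 ± 2.4945
CI: (113.5055, 118.4945)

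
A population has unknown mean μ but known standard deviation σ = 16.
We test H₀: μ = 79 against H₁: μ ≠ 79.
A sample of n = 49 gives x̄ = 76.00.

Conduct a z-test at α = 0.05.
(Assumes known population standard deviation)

Standard error: SE = σ/√n = 16/√49 = 2.2857
z-statistic: z = (x̄ - μ₀)/SE = (76.00 - 79)/2.2857 = -1.3125
Critical value: ±1.960
p-value = 0.1894
Decision: fail to reject H₀

Answer: z = -1.3125, fail to reject H₀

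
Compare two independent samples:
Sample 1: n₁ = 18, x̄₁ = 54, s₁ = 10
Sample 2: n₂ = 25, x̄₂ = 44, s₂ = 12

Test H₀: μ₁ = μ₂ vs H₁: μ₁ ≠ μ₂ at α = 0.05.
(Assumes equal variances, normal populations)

Answer: t = 2.8848, reject H₀

Derivation:
Pooled variance: s²_p = [17×10² + 24×12²]/(41) = 125.7561
s_p = 11.2141
SE = s_p×√(1/n₁ + 1/n₂) = 11.2141×√(1/18 + 1/25) = 3.4665
t = (x̄₁ - x̄₂)/SE = (54 - 44)/3.4665 = 2.8848
df = 41, t-critical = ±2.020
Decision: reject H₀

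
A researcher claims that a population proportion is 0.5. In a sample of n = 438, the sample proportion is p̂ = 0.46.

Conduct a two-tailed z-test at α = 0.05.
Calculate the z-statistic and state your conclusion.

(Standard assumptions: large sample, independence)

Answer: z = -1.6743, fail to reject H₀

Derivation:
H₀: p = 0.5, H₁: p ≠ 0.5
Standard error: SE = √(p₀(1-p₀)/n) = √(0.5×0.5/438) = 0.023891
z-statistic: z = (p̂ - p₀)/SE = (0.46 - 0.5)/0.023891 = -1.6743
Critical value: z_0.025 = ±1.960
p-value = 0.0941
Decision: fail to reject H₀ at α = 0.05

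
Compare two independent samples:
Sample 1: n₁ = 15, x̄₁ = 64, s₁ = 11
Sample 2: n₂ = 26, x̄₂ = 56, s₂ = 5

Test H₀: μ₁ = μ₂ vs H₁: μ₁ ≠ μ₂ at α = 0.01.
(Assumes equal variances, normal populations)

Pooled variance: s²_p = [14×11² + 25×5²]/(39) = 59.4615
s_p = 7.7111
SE = s_p×√(1/n₁ + 1/n₂) = 7.7111×√(1/15 + 1/26) = 2.5002
t = (x̄₁ - x̄₂)/SE = (64 - 56)/2.5002 = 3.1997
df = 39, t-critical = ±2.708
Decision: reject H₀

Answer: t = 3.1997, reject H₀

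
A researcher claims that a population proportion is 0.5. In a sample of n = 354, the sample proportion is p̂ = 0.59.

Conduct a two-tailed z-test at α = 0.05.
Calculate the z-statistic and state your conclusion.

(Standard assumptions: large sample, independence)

Answer: z = 3.3866, reject H₀

Derivation:
H₀: p = 0.5, H₁: p ≠ 0.5
Standard error: SE = √(p₀(1-p₀)/n) = √(0.5×0.5/354) = 0.026575
z-statistic: z = (p̂ - p₀)/SE = (0.59 - 0.5)/0.026575 = 3.3866
Critical value: z_0.025 = ±1.960
p-value = 0.0007
Decision: reject H₀ at α = 0.05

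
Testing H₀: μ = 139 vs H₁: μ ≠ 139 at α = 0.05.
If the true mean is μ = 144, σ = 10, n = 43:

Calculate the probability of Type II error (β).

SE = σ/√n = 10/√43 = 1.5250
Critical values: μ₀ ± z_0.025×SE = 139 ± 1.960×1.5250
Acceptance region: (136.0110, 141.9890)
Under H₁ (μ = 144): z_high = (141.9890 - 144)/1.5250 = -1.3187, z_low = (136.0110 - 144)/1.5250 = -5.2387
β = P(not reject | H₁) = Φ(-1.3187) - Φ(-5.2387) ≈ 0.0936

Answer: β ≈ 0.0936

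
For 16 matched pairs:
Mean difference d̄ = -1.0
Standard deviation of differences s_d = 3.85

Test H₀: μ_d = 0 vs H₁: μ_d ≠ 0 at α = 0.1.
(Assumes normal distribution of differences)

df = n - 1 = 15
SE = s_d/√n = 3.85/√16 = 0.9625
t = d̄/SE = -1.0/0.9625 = -1.0390
Critical value: t_{0.05,15} = ±1.753
p-value ≈ 0.3153
Decision: fail to reject H₀

Answer: t = -1.0390, fail to reject H₀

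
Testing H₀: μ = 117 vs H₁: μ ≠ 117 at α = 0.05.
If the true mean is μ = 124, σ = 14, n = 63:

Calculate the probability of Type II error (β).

SE = σ/√n = 14/√63 = 1.7638
Critical values: μ₀ ± z_0.025×SE = 117 ± 1.960×1.7638
Acceptance region: (113.5430, 120.4570)
Under H₁ (μ = 124): z_high = (120.4570 - 124)/1.7638 = -2.0087, z_low = (113.5430 - 124)/1.7638 = -5.9287
β = P(not reject | H₁) = Φ(-2.0087) - Φ(-5.9287) ≈ 0.0223

Answer: β ≈ 0.0223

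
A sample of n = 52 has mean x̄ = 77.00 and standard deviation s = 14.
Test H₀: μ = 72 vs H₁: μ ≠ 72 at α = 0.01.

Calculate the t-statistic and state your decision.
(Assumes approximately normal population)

Answer: t = 2.5753, fail to reject H₀

Derivation:
df = n - 1 = 51
SE = s/√n = 14/√52 = 1.9415
t = (x̄ - μ₀)/SE = (77.00 - 72)/1.9415 = 2.5753
Critical value: t_{0.005,51} = ±2.676
p-value ≈ 0.0130
Decision: fail to reject H₀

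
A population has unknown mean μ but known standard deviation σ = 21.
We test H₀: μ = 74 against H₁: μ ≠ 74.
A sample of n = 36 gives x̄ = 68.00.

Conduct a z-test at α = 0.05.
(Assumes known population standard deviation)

Answer: z = -1.7143, fail to reject H₀

Derivation:
Standard error: SE = σ/√n = 21/√36 = 3.5000
z-statistic: z = (x̄ - μ₀)/SE = (68.00 - 74)/3.5000 = -1.7143
Critical value: ±1.960
p-value = 0.0865
Decision: fail to reject H₀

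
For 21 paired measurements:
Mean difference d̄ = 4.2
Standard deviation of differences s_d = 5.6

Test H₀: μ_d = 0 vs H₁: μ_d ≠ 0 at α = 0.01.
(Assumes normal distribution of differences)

Answer: t = 3.4370, reject H₀

Derivation:
df = n - 1 = 20
SE = s_d/√n = 5.6/√21 = 1.2220
t = d̄/SE = 4.2/1.2220 = 3.4370
Critical value: t_{0.005,20} = ±2.845
p-value ≈ 0.0026
Decision: reject H₀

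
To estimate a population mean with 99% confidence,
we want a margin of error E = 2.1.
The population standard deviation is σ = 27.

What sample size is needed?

Answer: n = 1097

Derivation:
z_0.005 = 2.576
n = (z×σ/E)² = (2.576×27/2.1)²
n = 1096.9344
Round up: n = 1097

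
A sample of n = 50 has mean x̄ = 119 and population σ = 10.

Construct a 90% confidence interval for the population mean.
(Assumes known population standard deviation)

Confidence level: 90%, α = 0.1
z_0.05 = 1.645
SE = σ/√n = 10/√50 = 1.4142
Margin of error = 1.645 × 1.4142 = 2.3264
CI: x̄ ± margin = 119 ± 2.3264
CI: (116.6736, 121.3264)

Answer: (116.6736, 121.3264)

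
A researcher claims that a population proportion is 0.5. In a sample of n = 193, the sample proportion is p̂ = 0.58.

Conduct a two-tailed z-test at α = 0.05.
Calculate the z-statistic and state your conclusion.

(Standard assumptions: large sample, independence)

H₀: p = 0.5, H₁: p ≠ 0.5
Standard error: SE = √(p₀(1-p₀)/n) = √(0.5×0.5/193) = 0.035991
z-statistic: z = (p̂ - p₀)/SE = (0.58 - 0.5)/0.035991 = 2.2228
Critical value: z_0.025 = ±1.960
p-value = 0.0262
Decision: reject H₀ at α = 0.05

Answer: z = 2.2228, reject H₀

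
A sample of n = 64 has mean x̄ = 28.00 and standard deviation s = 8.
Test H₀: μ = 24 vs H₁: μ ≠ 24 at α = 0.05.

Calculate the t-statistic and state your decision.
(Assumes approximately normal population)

Answer: t = 4.0000, reject H₀

Derivation:
df = n - 1 = 63
SE = s/√n = 8/√64 = 1.0000
t = (x̄ - μ₀)/SE = (28.00 - 24)/1.0000 = 4.0000
Critical value: t_{0.025,63} = ±1.998
p-value ≈ 0.0002
Decision: reject H₀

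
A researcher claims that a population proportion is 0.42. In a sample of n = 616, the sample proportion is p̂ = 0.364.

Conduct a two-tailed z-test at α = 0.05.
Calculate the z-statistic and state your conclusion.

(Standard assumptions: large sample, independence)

H₀: p = 0.42, H₁: p ≠ 0.42
Standard error: SE = √(p₀(1-p₀)/n) = √(0.42×0.58/616) = 0.019886
z-statistic: z = (p̂ - p₀)/SE = (0.364 - 0.42)/0.019886 = -2.8161
Critical value: z_0.025 = ±1.960
p-value = 0.0049
Decision: reject H₀ at α = 0.05

Answer: z = -2.8161, reject H₀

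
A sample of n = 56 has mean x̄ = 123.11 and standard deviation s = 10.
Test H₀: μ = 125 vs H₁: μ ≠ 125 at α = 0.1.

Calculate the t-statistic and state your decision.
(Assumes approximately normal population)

Answer: t = -1.4144, fail to reject H₀

Derivation:
df = n - 1 = 55
SE = s/√n = 10/√56 = 1.3363
t = (x̄ - μ₀)/SE = (123.11 - 125)/1.3363 = -1.4144
Critical value: t_{0.05,55} = ±1.673
p-value ≈ 0.1629
Decision: fail to reject H₀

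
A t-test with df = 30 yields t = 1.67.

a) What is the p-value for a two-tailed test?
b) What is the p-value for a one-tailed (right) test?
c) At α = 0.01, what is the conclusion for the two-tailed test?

Answer: a) 0.1053, b) 0.0527, c) fail to reject H₀

Derivation:
Using t-distribution with df = 30:
a) Two-tailed: p = 2×P(T > 1.67) = 0.1053
b) One-tailed: p = P(T > 1.67) = 0.0527
c) 0.1053 ≥ 0.01, fail to reject H₀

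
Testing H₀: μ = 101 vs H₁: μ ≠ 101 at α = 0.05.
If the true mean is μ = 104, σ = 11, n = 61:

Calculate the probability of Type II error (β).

SE = σ/√n = 11/√61 = 1.4084
Critical values: μ₀ ± z_0.025×SE = 101 ± 1.960×1.4084
Acceptance region: (98.2395, 103.7605)
Under H₁ (μ = 104): z_high = (103.7605 - 104)/1.4084 = -0.1701, z_low = (98.2395 - 104)/1.4084 = -4.0901
β = P(not reject | H₁) = Φ(-0.1701) - Φ(-4.0901) ≈ 0.4324

Answer: β ≈ 0.4324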